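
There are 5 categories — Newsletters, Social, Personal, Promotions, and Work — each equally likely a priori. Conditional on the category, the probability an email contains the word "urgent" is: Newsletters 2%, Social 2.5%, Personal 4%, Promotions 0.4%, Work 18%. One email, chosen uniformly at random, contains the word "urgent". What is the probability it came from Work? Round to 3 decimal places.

Since the prior is uniform, the posterior is proportional to the likelihood:
  Newsletters: 0.02
  Social: 0.025
  Personal: 0.04
  Promotions: 0.004
  Work: 0.18
Total = 0.269.
P(Work | evidence) = 0.18 / 0.269 ≈ 0.669.

0.669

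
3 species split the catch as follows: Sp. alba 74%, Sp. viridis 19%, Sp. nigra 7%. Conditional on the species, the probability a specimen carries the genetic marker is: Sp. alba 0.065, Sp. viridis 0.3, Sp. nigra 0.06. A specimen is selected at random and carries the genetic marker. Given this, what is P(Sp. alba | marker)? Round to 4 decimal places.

0.4401

By Bayes' rule, posterior ∝ prior × likelihood:
  Sp. alba: 0.74 × 0.065 = 0.0481
  Sp. viridis: 0.19 × 0.3 = 0.057
  Sp. nigra: 0.07 × 0.06 = 0.0042
Normalizing constant = 0.1093.
P(Sp. alba | evidence) = 0.0481 / 0.1093 ≈ 0.4401.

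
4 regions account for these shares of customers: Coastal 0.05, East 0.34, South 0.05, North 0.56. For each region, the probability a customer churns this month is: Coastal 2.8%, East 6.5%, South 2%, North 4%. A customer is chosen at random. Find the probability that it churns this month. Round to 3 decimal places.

0.047

Prior × likelihood for each hypothesis:
  Coastal: 0.05 × 0.028 = 0.0014
  East: 0.34 × 0.065 = 0.0221
  South: 0.05 × 0.02 = 0.001
  North: 0.56 × 0.04 = 0.0224
P(churn) = 0.0014 + 0.0221 + 0.001 + 0.0224 = 0.0469 → 0.047.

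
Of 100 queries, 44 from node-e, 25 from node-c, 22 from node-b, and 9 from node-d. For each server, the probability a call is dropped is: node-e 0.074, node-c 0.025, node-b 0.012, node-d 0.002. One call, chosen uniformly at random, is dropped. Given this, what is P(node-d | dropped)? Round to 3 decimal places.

Unnormalized posteriors (prior × likelihood):
  node-e: 0.44 × 0.074 = 0.03256
  node-c: 0.25 × 0.025 = 0.00625
  node-b: 0.22 × 0.012 = 0.00264
  node-d: 0.09 × 0.002 = 0.00018
Total = 0.04163.
P(node-d | evidence) = 0.00018 / 0.04163 ≈ 0.004.

0.004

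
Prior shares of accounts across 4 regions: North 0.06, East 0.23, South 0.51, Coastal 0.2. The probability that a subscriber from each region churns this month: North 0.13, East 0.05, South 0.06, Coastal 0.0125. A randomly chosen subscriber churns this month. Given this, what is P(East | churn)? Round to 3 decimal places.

Compute prior × likelihood for every hypothesis:
  North: 0.06 × 0.13 = 0.0078
  East: 0.23 × 0.05 = 0.0115
  South: 0.51 × 0.06 = 0.0306
  Coastal: 0.2 × 0.0125 = 0.0025
Total = 0.0524.
P(East | evidence) = 0.0115 / 0.0524 ≈ 0.219.

0.219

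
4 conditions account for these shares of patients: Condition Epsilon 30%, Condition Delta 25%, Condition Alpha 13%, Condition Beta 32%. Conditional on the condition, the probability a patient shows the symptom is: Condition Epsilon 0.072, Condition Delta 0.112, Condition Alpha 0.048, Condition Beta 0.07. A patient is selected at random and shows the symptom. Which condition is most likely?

Unnormalized posteriors (prior × likelihood):
  Condition Epsilon: 0.3 × 0.072 = 0.0216
  Condition Delta: 0.25 × 0.112 = 0.028
  Condition Alpha: 0.13 × 0.048 = 0.00624
  Condition Beta: 0.32 × 0.07 = 0.0224
Total = 0.07824.
Largest term belongs to Condition Delta, so Condition Delta is most probable.

Condition Delta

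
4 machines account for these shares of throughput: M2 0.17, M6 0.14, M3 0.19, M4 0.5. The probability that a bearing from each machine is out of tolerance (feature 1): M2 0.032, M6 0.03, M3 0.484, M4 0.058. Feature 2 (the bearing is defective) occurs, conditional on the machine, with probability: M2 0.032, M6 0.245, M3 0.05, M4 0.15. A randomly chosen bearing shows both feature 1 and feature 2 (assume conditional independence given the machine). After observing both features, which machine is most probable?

Compute prior × likelihood for every hypothesis:
  M2: 0.17 × 0.032 × 0.032 = 0.00017408
  M6: 0.14 × 0.03 × 0.245 = 0.001029
  M3: 0.19 × 0.484 × 0.05 = 0.004598
  M4: 0.5 × 0.058 × 0.15 = 0.00435
Sum = 0.01015108.
Largest term belongs to M3, so M3 is most probable.

M3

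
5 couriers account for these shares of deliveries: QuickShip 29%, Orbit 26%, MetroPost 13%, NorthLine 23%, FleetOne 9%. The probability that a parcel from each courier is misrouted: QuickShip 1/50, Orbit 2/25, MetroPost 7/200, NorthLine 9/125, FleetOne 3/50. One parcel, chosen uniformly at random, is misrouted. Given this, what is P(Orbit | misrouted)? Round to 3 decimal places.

0.392

By Bayes' rule, posterior ∝ prior × likelihood:
  QuickShip: 0.29 × 0.02 = 0.0058
  Orbit: 0.26 × 0.08 = 0.0208
  MetroPost: 0.13 × 0.035 = 0.00455
  NorthLine: 0.23 × 0.072 = 0.01656
  FleetOne: 0.09 × 0.06 = 0.0054
Total = 0.05311.
P(Orbit | evidence) = 0.0208 / 0.05311 ≈ 0.392.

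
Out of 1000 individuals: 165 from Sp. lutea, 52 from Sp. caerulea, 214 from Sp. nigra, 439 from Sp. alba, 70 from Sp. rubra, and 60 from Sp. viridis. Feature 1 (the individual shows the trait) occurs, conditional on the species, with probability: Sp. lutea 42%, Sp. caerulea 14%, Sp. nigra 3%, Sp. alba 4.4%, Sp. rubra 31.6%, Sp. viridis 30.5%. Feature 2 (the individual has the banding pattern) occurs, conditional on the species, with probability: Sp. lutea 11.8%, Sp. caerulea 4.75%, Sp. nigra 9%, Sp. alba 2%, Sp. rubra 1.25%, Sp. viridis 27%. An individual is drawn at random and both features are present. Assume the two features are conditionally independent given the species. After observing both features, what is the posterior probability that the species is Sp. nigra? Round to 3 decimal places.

Unnormalized posteriors (prior × likelihood):
  Sp. lutea: 0.165 × 0.42 × 0.118 = 0.0081774
  Sp. caerulea: 0.052 × 0.14 × 0.0475 = 0.0003458
  Sp. nigra: 0.214 × 0.03 × 0.09 = 0.0005778
  Sp. alba: 0.439 × 0.044 × 0.02 = 0.00038632
  Sp. rubra: 0.07 × 0.316 × 0.0125 = 0.0002765
  Sp. viridis: 0.06 × 0.305 × 0.27 = 0.004941
Total = 0.01470482.
P(Sp. nigra | evidence) = 0.0005778 / 0.01470482 ≈ 0.039.

0.039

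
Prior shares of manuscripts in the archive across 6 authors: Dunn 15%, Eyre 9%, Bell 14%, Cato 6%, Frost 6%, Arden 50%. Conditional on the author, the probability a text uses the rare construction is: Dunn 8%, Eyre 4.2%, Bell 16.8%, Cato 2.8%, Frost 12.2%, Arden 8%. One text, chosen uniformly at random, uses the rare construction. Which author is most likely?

Arden

Compute prior × likelihood for every hypothesis:
  Dunn: 0.15 × 0.08 = 0.012
  Eyre: 0.09 × 0.042 = 0.00378
  Bell: 0.14 × 0.168 = 0.02352
  Cato: 0.06 × 0.028 = 0.00168
  Frost: 0.06 × 0.122 = 0.00732
  Arden: 0.5 × 0.08 = 0.04
Normalizing constant = 0.0883.
Largest term belongs to Arden, so Arden is most probable.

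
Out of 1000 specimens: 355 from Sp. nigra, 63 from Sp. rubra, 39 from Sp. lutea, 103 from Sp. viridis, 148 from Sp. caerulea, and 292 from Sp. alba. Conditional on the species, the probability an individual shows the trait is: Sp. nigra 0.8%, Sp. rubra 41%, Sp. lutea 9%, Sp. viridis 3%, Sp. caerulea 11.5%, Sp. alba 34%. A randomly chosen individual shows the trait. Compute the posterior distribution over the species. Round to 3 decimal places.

Sp. nigra 0.019, Sp. rubra 0.170, Sp. lutea 0.023, Sp. viridis 0.020, Sp. caerulea 0.112, Sp. alba 0.655

Unnormalized posteriors (prior × likelihood):
  Sp. nigra: 0.355 × 0.008 = 0.00284
  Sp. rubra: 0.063 × 0.41 = 0.02583
  Sp. lutea: 0.039 × 0.09 = 0.00351
  Sp. viridis: 0.103 × 0.03 = 0.00309
  Sp. caerulea: 0.148 × 0.115 = 0.01702
  Sp. alba: 0.292 × 0.34 = 0.09928
Normalizing constant = 0.15157.
P(Sp. nigra | trait) = 0.00284/0.15157 ≈ 0.019
P(Sp. rubra | trait) = 0.02583/0.15157 ≈ 0.170
P(Sp. lutea | trait) = 0.00351/0.15157 ≈ 0.023
P(Sp. viridis | trait) = 0.00309/0.15157 ≈ 0.020
P(Sp. caerulea | trait) = 0.01702/0.15157 ≈ 0.112
P(Sp. alba | trait) = 0.09928/0.15157 ≈ 0.655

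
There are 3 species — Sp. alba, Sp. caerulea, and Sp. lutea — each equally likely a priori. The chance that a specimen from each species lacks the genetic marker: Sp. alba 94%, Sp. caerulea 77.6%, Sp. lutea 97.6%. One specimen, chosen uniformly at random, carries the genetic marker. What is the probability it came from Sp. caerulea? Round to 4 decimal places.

0.7273

Taking complements, P(marker | each) = Sp. alba 0.06, Sp. caerulea 0.224, Sp. lutea 0.024.
With a uniform prior (1/3 each), posterior ∝ likelihood:
  Sp. alba: 0.06
  Sp. caerulea: 0.224
  Sp. lutea: 0.024
Sum = 0.308.
P(Sp. caerulea | evidence) = 0.224 / 0.308 ≈ 0.7273.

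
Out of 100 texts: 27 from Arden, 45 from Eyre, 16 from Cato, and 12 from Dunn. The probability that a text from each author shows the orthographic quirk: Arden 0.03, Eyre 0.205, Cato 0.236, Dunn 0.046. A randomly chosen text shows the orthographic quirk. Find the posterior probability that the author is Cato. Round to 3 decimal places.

0.263

Compute prior × likelihood for every hypothesis:
  Arden: 0.27 × 0.03 = 0.0081
  Eyre: 0.45 × 0.205 = 0.09225
  Cato: 0.16 × 0.236 = 0.03776
  Dunn: 0.12 × 0.046 = 0.00552
Total = 0.14363.
P(Cato | evidence) = 0.03776 / 0.14363 ≈ 0.263.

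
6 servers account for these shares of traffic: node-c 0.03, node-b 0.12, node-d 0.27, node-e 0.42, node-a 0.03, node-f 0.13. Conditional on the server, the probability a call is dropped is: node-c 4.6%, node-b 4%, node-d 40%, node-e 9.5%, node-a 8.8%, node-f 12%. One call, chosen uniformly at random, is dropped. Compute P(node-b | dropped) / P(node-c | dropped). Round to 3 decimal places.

Compute prior × likelihood for every hypothesis:
  node-c: 0.03 × 0.046 = 0.00138
  node-b: 0.12 × 0.04 = 0.0048
  node-d: 0.27 × 0.4 = 0.108
  node-e: 0.42 × 0.095 = 0.0399
  node-a: 0.03 × 0.088 = 0.00264
  node-f: 0.13 × 0.12 = 0.0156
Total = 0.17232.
The ratio is 0.0048 / 0.00138 (the normalizer cancels) = 3.478.

3.478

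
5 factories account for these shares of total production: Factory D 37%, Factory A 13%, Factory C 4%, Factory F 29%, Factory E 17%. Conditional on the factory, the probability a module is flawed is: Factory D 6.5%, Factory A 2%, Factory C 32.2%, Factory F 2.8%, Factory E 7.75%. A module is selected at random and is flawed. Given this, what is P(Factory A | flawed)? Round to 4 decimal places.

0.0427

Prior × likelihood for each hypothesis:
  Factory D: 0.37 × 0.065 = 0.02405
  Factory A: 0.13 × 0.02 = 0.0026
  Factory C: 0.04 × 0.322 = 0.01288
  Factory F: 0.29 × 0.028 = 0.00812
  Factory E: 0.17 × 0.0775 = 0.013175
Sum = 0.060825.
P(Factory A | evidence) = 0.0026 / 0.060825 ≈ 0.0427.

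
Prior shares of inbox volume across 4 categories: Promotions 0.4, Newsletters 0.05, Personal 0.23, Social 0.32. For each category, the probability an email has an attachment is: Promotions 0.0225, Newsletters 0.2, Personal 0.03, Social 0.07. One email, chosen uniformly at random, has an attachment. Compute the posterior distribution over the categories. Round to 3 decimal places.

By Bayes' rule, posterior ∝ prior × likelihood:
  Promotions: 0.4 × 0.0225 = 0.009
  Newsletters: 0.05 × 0.2 = 0.01
  Personal: 0.23 × 0.03 = 0.0069
  Social: 0.32 × 0.07 = 0.0224
Normalizing constant = 0.0483.
P(Promotions | attachment) = 0.009/0.0483 ≈ 0.186
P(Newsletters | attachment) = 0.01/0.0483 ≈ 0.207
P(Personal | attachment) = 0.0069/0.0483 ≈ 0.143
P(Social | attachment) = 0.0224/0.0483 ≈ 0.464

Promotions 0.186, Newsletters 0.207, Personal 0.143, Social 0.464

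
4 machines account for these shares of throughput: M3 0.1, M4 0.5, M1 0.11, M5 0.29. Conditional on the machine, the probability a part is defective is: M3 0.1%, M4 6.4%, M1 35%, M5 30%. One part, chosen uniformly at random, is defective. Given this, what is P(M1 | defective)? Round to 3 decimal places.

0.244

Compute prior × likelihood for every hypothesis:
  M3: 0.1 × 0.001 = 0.0001
  M4: 0.5 × 0.064 = 0.032
  M1: 0.11 × 0.35 = 0.0385
  M5: 0.29 × 0.3 = 0.087
Total = 0.1576.
P(M1 | evidence) = 0.0385 / 0.1576 ≈ 0.244.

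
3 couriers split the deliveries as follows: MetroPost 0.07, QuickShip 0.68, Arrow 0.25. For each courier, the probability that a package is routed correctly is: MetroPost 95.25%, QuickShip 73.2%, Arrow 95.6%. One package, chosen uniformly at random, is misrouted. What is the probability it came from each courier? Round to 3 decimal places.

MetroPost 0.017, QuickShip 0.927, Arrow 0.056

Taking complements, P(misrouted | each) = MetroPost 0.0475, QuickShip 0.268, Arrow 0.044.
By Bayes' rule, posterior ∝ prior × likelihood:
  MetroPost: 0.07 × 0.0475 = 0.003325
  QuickShip: 0.68 × 0.268 = 0.18224
  Arrow: 0.25 × 0.044 = 0.011
Total = 0.196565.
P(MetroPost | misrouted) = 0.003325/0.196565 ≈ 0.017
P(QuickShip | misrouted) = 0.18224/0.196565 ≈ 0.927
P(Arrow | misrouted) = 0.011/0.196565 ≈ 0.056
(Check: 0.017+0.927+0.056 = 1.000.)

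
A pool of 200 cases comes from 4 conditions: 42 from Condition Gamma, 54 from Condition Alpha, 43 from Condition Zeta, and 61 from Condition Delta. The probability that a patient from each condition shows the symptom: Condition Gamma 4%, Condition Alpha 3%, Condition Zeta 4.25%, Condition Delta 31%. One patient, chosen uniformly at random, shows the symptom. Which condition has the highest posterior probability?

Compute prior × likelihood for every hypothesis:
  Condition Gamma: 0.21 × 0.04 = 0.0084
  Condition Alpha: 0.27 × 0.03 = 0.0081
  Condition Zeta: 0.215 × 0.0425 = 0.0091375
  Condition Delta: 0.305 × 0.31 = 0.09455
Sum = 0.1201875.
Largest term belongs to Condition Delta, so Condition Delta is most probable.

Condition Delta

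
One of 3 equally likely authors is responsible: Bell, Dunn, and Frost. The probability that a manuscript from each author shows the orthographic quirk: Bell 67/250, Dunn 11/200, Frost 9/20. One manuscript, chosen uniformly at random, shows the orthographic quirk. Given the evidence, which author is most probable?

Frost

Since the prior is uniform, the posterior is proportional to the likelihood:
  Bell: 0.268
  Dunn: 0.055
  Frost: 0.45
Total = 0.773.
Largest term belongs to Frost, so Frost is most probable.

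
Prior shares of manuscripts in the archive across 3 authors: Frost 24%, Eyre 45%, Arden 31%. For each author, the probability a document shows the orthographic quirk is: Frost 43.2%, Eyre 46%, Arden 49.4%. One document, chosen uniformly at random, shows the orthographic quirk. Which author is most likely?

Compute prior × likelihood for every hypothesis:
  Frost: 0.24 × 0.432 = 0.10368
  Eyre: 0.45 × 0.46 = 0.207
  Arden: 0.31 × 0.494 = 0.15314
Total = 0.46382.
Largest term belongs to Eyre, so Eyre is most probable.

Eyre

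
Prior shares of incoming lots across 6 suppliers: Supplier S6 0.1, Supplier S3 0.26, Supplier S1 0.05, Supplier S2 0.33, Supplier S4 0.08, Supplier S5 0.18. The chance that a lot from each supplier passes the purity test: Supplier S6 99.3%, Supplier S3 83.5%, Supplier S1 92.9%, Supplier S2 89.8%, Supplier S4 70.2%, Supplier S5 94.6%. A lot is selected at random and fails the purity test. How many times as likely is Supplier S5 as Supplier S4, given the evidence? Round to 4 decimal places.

Taking complements, P(off-spec | each) = Supplier S6 0.007, Supplier S3 0.165, Supplier S1 0.071, Supplier S2 0.102, Supplier S4 0.298, Supplier S5 0.054.
Compute prior × likelihood for every hypothesis:
  Supplier S6: 0.1 × 0.007 = 0.0007
  Supplier S3: 0.26 × 0.165 = 0.0429
  Supplier S1: 0.05 × 0.071 = 0.00355
  Supplier S2: 0.33 × 0.102 = 0.03366
  Supplier S4: 0.08 × 0.298 = 0.02384
  Supplier S5: 0.18 × 0.054 = 0.00972
Normalizing constant = 0.11437.
The ratio is 0.00972 / 0.02384 (the normalizer cancels) = 0.4077.

0.4077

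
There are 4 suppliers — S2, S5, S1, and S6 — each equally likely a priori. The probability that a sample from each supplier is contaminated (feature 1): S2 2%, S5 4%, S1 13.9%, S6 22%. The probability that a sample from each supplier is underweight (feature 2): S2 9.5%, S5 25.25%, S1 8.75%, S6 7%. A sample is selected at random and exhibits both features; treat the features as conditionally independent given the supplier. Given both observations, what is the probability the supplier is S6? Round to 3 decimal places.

Since the prior is uniform, the posterior is proportional to the likelihood:
  S2: 0.02 × 0.095 = 0.0019
  S5: 0.04 × 0.2525 = 0.0101
  S1: 0.139 × 0.0875 = 0.0121625
  S6: 0.22 × 0.07 = 0.0154
Normalizing constant = 0.0395625.
P(S6 | evidence) = 0.0154 / 0.0395625 ≈ 0.389.

0.389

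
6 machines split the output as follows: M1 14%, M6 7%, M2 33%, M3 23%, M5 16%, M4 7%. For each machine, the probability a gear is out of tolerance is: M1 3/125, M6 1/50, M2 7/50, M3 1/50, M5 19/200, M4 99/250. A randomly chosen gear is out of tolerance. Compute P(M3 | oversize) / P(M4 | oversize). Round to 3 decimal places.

0.166

By Bayes' rule, posterior ∝ prior × likelihood:
  M1: 0.14 × 0.024 = 0.00336
  M6: 0.07 × 0.02 = 0.0014
  M2: 0.33 × 0.14 = 0.0462
  M3: 0.23 × 0.02 = 0.0046
  M5: 0.16 × 0.095 = 0.0152
  M4: 0.07 × 0.396 = 0.02772
Total = 0.09848.
The ratio is 0.0046 / 0.02772 (the normalizer cancels) = 0.166.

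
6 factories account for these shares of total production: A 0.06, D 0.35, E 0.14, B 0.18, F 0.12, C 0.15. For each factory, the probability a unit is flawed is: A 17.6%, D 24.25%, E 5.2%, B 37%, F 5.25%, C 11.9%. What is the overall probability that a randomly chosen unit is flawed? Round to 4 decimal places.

Compute prior × likelihood for every hypothesis:
  A: 0.06 × 0.176 = 0.01056
  D: 0.35 × 0.2425 = 0.084875
  E: 0.14 × 0.052 = 0.00728
  B: 0.18 × 0.37 = 0.0666
  F: 0.12 × 0.0525 = 0.0063
  C: 0.15 × 0.119 = 0.01785
P(flawed) = 0.01056 + 0.084875 + 0.00728 + 0.0666 + 0.0063 + 0.01785 = 0.193465 → 0.1935.

0.1935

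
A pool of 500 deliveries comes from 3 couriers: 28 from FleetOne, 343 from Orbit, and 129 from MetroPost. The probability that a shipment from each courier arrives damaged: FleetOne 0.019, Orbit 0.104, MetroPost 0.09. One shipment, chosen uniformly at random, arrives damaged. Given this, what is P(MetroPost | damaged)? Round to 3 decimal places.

Compute prior × likelihood for every hypothesis:
  FleetOne: 0.056 × 0.019 = 0.001064
  Orbit: 0.686 × 0.104 = 0.071344
  MetroPost: 0.258 × 0.09 = 0.02322
Sum = 0.095628.
P(MetroPost | evidence) = 0.02322 / 0.095628 ≈ 0.243.

0.243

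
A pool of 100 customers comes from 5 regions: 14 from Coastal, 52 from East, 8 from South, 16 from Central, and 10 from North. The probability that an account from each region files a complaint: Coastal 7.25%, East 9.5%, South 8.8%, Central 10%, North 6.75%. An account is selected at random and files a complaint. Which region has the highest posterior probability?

East

Unnormalized posteriors (prior × likelihood):
  Coastal: 0.14 × 0.0725 = 0.01015
  East: 0.52 × 0.095 = 0.0494
  South: 0.08 × 0.088 = 0.00704
  Central: 0.16 × 0.1 = 0.016
  North: 0.1 × 0.0675 = 0.00675
Sum = 0.08934.
Largest term belongs to East, so East is most probable.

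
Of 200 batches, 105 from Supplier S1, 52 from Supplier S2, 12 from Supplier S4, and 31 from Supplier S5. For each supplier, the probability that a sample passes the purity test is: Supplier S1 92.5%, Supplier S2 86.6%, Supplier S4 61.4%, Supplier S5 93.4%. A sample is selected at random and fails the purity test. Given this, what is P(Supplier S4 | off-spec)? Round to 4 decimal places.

Taking complements, P(off-spec | each) = Supplier S1 0.075, Supplier S2 0.134, Supplier S4 0.386, Supplier S5 0.066.
By Bayes' rule, posterior ∝ prior × likelihood:
  Supplier S1: 0.525 × 0.075 = 0.039375
  Supplier S2: 0.26 × 0.134 = 0.03484
  Supplier S4: 0.06 × 0.386 = 0.02316
  Supplier S5: 0.155 × 0.066 = 0.01023
Sum = 0.107605.
P(Supplier S4 | evidence) = 0.02316 / 0.107605 ≈ 0.2152.

0.2152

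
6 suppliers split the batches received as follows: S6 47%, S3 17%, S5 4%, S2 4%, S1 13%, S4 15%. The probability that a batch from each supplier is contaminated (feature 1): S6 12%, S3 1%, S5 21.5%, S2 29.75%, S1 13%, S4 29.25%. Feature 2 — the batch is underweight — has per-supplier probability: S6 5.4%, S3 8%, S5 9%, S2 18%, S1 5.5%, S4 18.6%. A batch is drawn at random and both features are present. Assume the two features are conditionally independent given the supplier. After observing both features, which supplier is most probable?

S4

Unnormalized posteriors (prior × likelihood):
  S6: 0.47 × 0.12 × 0.054 = 0.0030456
  S3: 0.17 × 0.01 × 0.08 = 0.000136
  S5: 0.04 × 0.215 × 0.09 = 0.000774
  S2: 0.04 × 0.2975 × 0.18 = 0.002142
  S1: 0.13 × 0.13 × 0.055 = 0.0009295
  S4: 0.15 × 0.2925 × 0.186 = 0.00816075
Total = 0.01518785.
Largest term belongs to S4, so S4 is most probable.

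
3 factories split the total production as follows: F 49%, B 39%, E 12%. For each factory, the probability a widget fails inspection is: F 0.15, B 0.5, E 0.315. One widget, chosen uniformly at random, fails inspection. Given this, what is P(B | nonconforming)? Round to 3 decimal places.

0.637

Prior × likelihood for each hypothesis:
  F: 0.49 × 0.15 = 0.0735
  B: 0.39 × 0.5 = 0.195
  E: 0.12 × 0.315 = 0.0378
Total = 0.3063.
P(B | evidence) = 0.195 / 0.3063 ≈ 0.637.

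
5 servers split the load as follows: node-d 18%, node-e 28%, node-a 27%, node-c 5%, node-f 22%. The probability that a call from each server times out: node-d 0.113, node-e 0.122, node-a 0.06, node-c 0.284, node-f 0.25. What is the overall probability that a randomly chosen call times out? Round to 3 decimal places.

0.140

Prior × likelihood for each hypothesis:
  node-d: 0.18 × 0.113 = 0.02034
  node-e: 0.28 × 0.122 = 0.03416
  node-a: 0.27 × 0.06 = 0.0162
  node-c: 0.05 × 0.284 = 0.0142
  node-f: 0.22 × 0.25 = 0.055
P(timeout) = 0.02034 + 0.03416 + 0.0162 + 0.0142 + 0.055 = 0.1399 → 0.140.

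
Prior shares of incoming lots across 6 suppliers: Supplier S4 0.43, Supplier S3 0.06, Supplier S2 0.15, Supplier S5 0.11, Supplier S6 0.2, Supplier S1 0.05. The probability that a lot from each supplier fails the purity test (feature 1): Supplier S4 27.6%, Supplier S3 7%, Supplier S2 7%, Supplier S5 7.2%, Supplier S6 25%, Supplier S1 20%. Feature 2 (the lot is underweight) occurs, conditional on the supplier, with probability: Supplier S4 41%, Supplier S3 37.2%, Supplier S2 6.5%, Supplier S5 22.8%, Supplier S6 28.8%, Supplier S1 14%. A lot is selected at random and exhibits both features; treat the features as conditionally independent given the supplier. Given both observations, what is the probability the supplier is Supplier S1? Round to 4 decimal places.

Compute prior × likelihood for every hypothesis:
  Supplier S4: 0.43 × 0.276 × 0.41 = 0.0486588
  Supplier S3: 0.06 × 0.07 × 0.372 = 0.0015624
  Supplier S2: 0.15 × 0.07 × 0.065 = 0.0006825
  Supplier S5: 0.11 × 0.072 × 0.228 = 0.00180576
  Supplier S6: 0.2 × 0.25 × 0.288 = 0.0144
  Supplier S1: 0.05 × 0.2 × 0.14 = 0.0014
Total = 0.06850946.
P(Supplier S1 | evidence) = 0.0014 / 0.06850946 ≈ 0.0204.

0.0204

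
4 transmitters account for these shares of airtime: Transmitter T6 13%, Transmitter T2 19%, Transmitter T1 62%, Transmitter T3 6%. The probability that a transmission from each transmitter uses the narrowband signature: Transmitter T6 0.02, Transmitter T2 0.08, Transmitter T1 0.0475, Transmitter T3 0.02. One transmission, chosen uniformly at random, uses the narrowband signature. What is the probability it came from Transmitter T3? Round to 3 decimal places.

0.025

Prior × likelihood for each hypothesis:
  Transmitter T6: 0.13 × 0.02 = 0.0026
  Transmitter T2: 0.19 × 0.08 = 0.0152
  Transmitter T1: 0.62 × 0.0475 = 0.02945
  Transmitter T3: 0.06 × 0.02 = 0.0012
Sum = 0.04845.
P(Transmitter T3 | evidence) = 0.0012 / 0.04845 ≈ 0.025.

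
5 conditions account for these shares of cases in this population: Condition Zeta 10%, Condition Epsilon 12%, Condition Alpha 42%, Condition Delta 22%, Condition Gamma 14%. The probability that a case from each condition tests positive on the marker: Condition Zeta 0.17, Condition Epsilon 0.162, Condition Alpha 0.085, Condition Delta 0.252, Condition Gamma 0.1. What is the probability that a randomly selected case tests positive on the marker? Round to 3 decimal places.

Unnormalized posteriors (prior × likelihood):
  Condition Zeta: 0.1 × 0.17 = 0.017
  Condition Epsilon: 0.12 × 0.162 = 0.01944
  Condition Alpha: 0.42 × 0.085 = 0.0357
  Condition Delta: 0.22 × 0.252 = 0.05544
  Condition Gamma: 0.14 × 0.1 = 0.014
P(marker-positive) = 0.017 + 0.01944 + 0.0357 + 0.05544 + 0.014 = 0.14158 → 0.142.

0.142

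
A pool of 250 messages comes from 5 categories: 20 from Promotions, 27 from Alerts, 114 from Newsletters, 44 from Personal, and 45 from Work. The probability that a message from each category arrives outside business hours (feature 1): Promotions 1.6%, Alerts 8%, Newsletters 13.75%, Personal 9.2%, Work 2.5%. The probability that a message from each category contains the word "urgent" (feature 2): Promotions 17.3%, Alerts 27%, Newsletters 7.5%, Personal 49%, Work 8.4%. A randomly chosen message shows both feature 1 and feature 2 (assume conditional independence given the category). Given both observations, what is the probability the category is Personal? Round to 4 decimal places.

0.5096

Unnormalized posteriors (prior × likelihood):
  Promotions: 0.08 × 0.016 × 0.173 = 0.00022144
  Alerts: 0.108 × 0.08 × 0.27 = 0.0023328
  Newsletters: 0.456 × 0.1375 × 0.075 = 0.0047025
  Personal: 0.176 × 0.092 × 0.49 = 0.00793408
  Work: 0.18 × 0.025 × 0.084 = 0.000378
Total = 0.01556882.
P(Personal | evidence) = 0.00793408 / 0.01556882 ≈ 0.5096.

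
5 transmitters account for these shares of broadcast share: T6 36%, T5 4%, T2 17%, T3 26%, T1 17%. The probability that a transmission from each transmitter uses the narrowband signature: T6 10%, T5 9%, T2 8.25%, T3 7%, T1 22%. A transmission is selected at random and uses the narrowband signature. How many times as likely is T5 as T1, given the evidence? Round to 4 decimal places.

0.0963

Prior × likelihood for each hypothesis:
  T6: 0.36 × 0.1 = 0.036
  T5: 0.04 × 0.09 = 0.0036
  T2: 0.17 × 0.0825 = 0.014025
  T3: 0.26 × 0.07 = 0.0182
  T1: 0.17 × 0.22 = 0.0374
Normalizing constant = 0.109225.
The ratio is 0.0036 / 0.0374 (the normalizer cancels) = 0.0963.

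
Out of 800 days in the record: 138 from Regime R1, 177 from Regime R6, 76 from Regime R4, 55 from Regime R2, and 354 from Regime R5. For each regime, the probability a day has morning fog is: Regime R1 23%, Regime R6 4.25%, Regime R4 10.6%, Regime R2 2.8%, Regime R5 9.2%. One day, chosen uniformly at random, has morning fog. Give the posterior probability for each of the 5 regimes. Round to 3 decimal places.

Unnormalized posteriors (prior × likelihood):
  Regime R1: 0.1725 × 0.23 = 0.039675
  Regime R6: 0.22125 × 0.0425 = 0.009403125
  Regime R4: 0.095 × 0.106 = 0.01007
  Regime R2: 0.06875 × 0.028 = 0.001925
  Regime R5: 0.4425 × 0.092 = 0.04071
Total = 0.101783125.
P(Regime R1 | fog) = 0.039675/0.101783125 ≈ 0.390
P(Regime R6 | fog) = 0.009403125/0.101783125 ≈ 0.092
P(Regime R4 | fog) = 0.01007/0.101783125 ≈ 0.099
P(Regime R2 | fog) = 0.001925/0.101783125 ≈ 0.019
P(Regime R5 | fog) = 0.04071/0.101783125 ≈ 0.400
(Check: 0.390+0.092+0.099+0.019+0.400 = 1.000.)

Regime R1 0.390, Regime R6 0.092, Regime R4 0.099, Regime R2 0.019, Regime R5 0.400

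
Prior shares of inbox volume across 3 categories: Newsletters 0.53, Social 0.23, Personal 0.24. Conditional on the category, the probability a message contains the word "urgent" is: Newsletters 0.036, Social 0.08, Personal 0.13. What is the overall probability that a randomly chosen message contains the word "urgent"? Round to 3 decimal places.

Prior × likelihood for each hypothesis:
  Newsletters: 0.53 × 0.036 = 0.01908
  Social: 0.23 × 0.08 = 0.0184
  Personal: 0.24 × 0.13 = 0.0312
P(urgent-flag) = 0.01908 + 0.0184 + 0.0312 = 0.06868 → 0.069.

0.069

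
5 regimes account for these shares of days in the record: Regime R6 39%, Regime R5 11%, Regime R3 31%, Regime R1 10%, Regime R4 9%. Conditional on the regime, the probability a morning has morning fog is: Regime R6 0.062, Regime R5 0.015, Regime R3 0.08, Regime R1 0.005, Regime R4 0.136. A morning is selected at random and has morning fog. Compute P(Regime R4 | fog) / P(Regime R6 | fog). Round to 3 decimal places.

Unnormalized posteriors (prior × likelihood):
  Regime R6: 0.39 × 0.062 = 0.02418
  Regime R5: 0.11 × 0.015 = 0.00165
  Regime R3: 0.31 × 0.08 = 0.0248
  Regime R1: 0.1 × 0.005 = 0.0005
  Regime R4: 0.09 × 0.136 = 0.01224
Total = 0.06337.
The ratio is 0.01224 / 0.02418 (the normalizer cancels) = 0.506.

0.506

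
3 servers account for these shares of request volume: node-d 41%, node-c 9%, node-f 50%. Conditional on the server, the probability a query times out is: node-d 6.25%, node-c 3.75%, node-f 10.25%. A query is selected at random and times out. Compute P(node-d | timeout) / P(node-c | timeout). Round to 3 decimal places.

7.593

By Bayes' rule, posterior ∝ prior × likelihood:
  node-d: 0.41 × 0.0625 = 0.025625
  node-c: 0.09 × 0.0375 = 0.003375
  node-f: 0.5 × 0.1025 = 0.05125
Total = 0.08025.
The ratio is 0.025625 / 0.003375 (the normalizer cancels) = 7.593.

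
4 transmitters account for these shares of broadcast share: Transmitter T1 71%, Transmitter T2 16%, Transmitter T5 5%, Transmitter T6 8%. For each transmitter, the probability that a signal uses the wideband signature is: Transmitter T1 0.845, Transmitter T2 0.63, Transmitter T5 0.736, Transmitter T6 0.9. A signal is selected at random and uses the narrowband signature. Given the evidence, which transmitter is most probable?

Taking complements, P(narrowband | each) = Transmitter T1 0.155, Transmitter T2 0.37, Transmitter T5 0.264, Transmitter T6 0.1.
Compute prior × likelihood for every hypothesis:
  Transmitter T1: 0.71 × 0.155 = 0.11005
  Transmitter T2: 0.16 × 0.37 = 0.0592
  Transmitter T5: 0.05 × 0.264 = 0.0132
  Transmitter T6: 0.08 × 0.1 = 0.008
Sum = 0.19045.
Largest term belongs to Transmitter T1, so Transmitter T1 is most probable.

Transmitter T1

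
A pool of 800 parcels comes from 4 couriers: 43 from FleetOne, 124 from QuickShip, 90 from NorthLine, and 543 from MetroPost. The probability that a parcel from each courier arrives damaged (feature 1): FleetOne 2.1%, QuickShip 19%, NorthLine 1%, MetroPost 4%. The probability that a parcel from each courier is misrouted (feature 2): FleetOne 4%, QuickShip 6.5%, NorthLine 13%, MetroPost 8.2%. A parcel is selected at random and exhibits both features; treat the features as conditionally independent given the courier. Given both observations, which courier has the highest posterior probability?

MetroPost

Compute prior × likelihood for every hypothesis:
  FleetOne: 0.05375 × 0.021 × 0.04 = 0.00004515
  QuickShip: 0.155 × 0.19 × 0.065 = 0.00191425
  NorthLine: 0.1125 × 0.01 × 0.13 = 0.00014625
  MetroPost: 0.67875 × 0.04 × 0.082 = 0.0022263
Normalizing constant = 0.00433195.
Largest term belongs to MetroPost, so MetroPost is most probable.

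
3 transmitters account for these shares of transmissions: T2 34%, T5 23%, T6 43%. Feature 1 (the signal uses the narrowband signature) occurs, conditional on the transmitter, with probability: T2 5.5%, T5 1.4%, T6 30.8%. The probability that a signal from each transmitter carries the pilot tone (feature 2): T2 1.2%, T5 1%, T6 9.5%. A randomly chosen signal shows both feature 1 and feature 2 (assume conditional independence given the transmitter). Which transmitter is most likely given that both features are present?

T6

Compute prior × likelihood for every hypothesis:
  T2: 0.34 × 0.055 × 0.012 = 0.0002244
  T5: 0.23 × 0.014 × 0.01 = 0.0000322
  T6: 0.43 × 0.308 × 0.095 = 0.0125818
Total = 0.0128384.
Largest term belongs to T6, so T6 is most probable.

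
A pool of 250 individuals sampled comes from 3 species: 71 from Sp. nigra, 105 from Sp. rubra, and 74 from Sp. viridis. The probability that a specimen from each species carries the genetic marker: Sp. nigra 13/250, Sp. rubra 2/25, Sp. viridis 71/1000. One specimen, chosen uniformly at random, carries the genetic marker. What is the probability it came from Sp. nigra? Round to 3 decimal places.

0.213

By Bayes' rule, posterior ∝ prior × likelihood:
  Sp. nigra: 0.284 × 0.052 = 0.014768
  Sp. rubra: 0.42 × 0.08 = 0.0336
  Sp. viridis: 0.296 × 0.071 = 0.021016
Sum = 0.069384.
P(Sp. nigra | evidence) = 0.014768 / 0.069384 ≈ 0.213.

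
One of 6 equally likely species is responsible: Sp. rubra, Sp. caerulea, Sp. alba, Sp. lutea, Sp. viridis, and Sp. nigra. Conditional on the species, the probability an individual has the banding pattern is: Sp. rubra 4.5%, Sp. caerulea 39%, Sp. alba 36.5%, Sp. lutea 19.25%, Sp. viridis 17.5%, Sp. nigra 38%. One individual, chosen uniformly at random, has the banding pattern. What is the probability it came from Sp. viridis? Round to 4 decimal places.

0.1131

With a uniform prior (1/6 each), posterior ∝ likelihood:
  Sp. rubra: 0.045
  Sp. caerulea: 0.39
  Sp. alba: 0.365
  Sp. lutea: 0.1925
  Sp. viridis: 0.175
  Sp. nigra: 0.38
Normalizing constant = 1.5475.
P(Sp. viridis | evidence) = 0.175 / 1.5475 ≈ 0.1131.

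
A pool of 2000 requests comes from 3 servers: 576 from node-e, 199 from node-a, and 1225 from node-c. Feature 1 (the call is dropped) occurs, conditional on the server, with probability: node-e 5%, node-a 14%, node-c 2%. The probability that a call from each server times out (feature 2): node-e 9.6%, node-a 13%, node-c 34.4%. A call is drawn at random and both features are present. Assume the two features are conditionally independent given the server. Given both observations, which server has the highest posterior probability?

Prior × likelihood for each hypothesis:
  node-e: 0.288 × 0.05 × 0.096 = 0.0013824
  node-a: 0.0995 × 0.14 × 0.13 = 0.0018109
  node-c: 0.6125 × 0.02 × 0.344 = 0.004214
Normalizing constant = 0.0074073.
Largest term belongs to node-c, so node-c is most probable.

node-c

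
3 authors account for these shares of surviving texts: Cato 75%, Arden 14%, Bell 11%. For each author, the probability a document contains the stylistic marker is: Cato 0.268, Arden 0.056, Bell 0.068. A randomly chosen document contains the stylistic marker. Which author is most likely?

Cato

Prior × likelihood for each hypothesis:
  Cato: 0.75 × 0.268 = 0.201
  Arden: 0.14 × 0.056 = 0.00784
  Bell: 0.11 × 0.068 = 0.00748
Sum = 0.21632.
Largest term belongs to Cato, so Cato is most probable.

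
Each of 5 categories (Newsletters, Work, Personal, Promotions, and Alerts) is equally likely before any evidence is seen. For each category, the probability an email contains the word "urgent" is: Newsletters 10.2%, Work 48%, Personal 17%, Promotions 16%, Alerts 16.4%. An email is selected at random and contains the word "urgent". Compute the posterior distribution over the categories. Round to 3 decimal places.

Newsletters 0.095, Work 0.446, Personal 0.158, Promotions 0.149, Alerts 0.152

Since the prior is uniform, the posterior is proportional to the likelihood:
  Newsletters: 0.102
  Work: 0.48
  Personal: 0.17
  Promotions: 0.16
  Alerts: 0.164
Total = 1.076.
P(Newsletters | urgent-flag) = 0.102/1.076 ≈ 0.095
P(Work | urgent-flag) = 0.48/1.076 ≈ 0.446
P(Personal | urgent-flag) = 0.17/1.076 ≈ 0.158
P(Promotions | urgent-flag) = 0.16/1.076 ≈ 0.149
P(Alerts | urgent-flag) = 0.164/1.076 ≈ 0.152
(Check: 0.095+0.446+0.158+0.149+0.152 = 1.000.)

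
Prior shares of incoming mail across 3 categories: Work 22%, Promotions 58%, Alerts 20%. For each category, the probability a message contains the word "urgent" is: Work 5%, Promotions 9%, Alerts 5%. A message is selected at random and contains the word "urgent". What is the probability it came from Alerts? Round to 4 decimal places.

Unnormalized posteriors (prior × likelihood):
  Work: 0.22 × 0.05 = 0.011
  Promotions: 0.58 × 0.09 = 0.0522
  Alerts: 0.2 × 0.05 = 0.01
Total = 0.0732.
P(Alerts | evidence) = 0.01 / 0.0732 ≈ 0.1366.

0.1366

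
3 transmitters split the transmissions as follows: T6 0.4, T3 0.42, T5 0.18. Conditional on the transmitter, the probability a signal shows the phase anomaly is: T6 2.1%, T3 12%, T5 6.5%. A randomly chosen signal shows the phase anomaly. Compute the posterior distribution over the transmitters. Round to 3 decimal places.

T6 0.119, T3 0.715, T5 0.166

Unnormalized posteriors (prior × likelihood):
  T6: 0.4 × 0.021 = 0.0084
  T3: 0.42 × 0.12 = 0.0504
  T5: 0.18 × 0.065 = 0.0117
Total = 0.0705.
P(T6 | anomaly) = 0.0084/0.0705 ≈ 0.119
P(T3 | anomaly) = 0.0504/0.0705 ≈ 0.715
P(T5 | anomaly) = 0.0117/0.0705 ≈ 0.166
(Check: 0.119+0.715+0.166 = 1.000.)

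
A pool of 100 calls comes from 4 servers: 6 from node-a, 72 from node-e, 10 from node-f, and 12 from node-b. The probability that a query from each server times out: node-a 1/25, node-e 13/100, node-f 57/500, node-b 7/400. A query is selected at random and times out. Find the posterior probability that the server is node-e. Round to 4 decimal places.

0.8548

Unnormalized posteriors (prior × likelihood):
  node-a: 0.06 × 0.04 = 0.0024
  node-e: 0.72 × 0.13 = 0.0936
  node-f: 0.1 × 0.114 = 0.0114
  node-b: 0.12 × 0.0175 = 0.0021
Normalizing constant = 0.1095.
P(node-e | evidence) = 0.0936 / 0.1095 ≈ 0.8548.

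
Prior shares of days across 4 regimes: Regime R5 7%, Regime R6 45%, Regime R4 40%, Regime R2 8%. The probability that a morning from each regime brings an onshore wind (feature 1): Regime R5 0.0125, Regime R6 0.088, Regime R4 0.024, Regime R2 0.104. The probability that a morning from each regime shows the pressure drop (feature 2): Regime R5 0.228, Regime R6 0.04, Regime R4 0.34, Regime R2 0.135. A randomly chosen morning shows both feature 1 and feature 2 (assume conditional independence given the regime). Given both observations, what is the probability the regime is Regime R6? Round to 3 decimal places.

Compute prior × likelihood for every hypothesis:
  Regime R5: 0.07 × 0.0125 × 0.228 = 0.0001995
  Regime R6: 0.45 × 0.088 × 0.04 = 0.001584
  Regime R4: 0.4 × 0.024 × 0.34 = 0.003264
  Regime R2: 0.08 × 0.104 × 0.135 = 0.0011232
Normalizing constant = 0.0061707.
P(Regime R6 | evidence) = 0.001584 / 0.0061707 ≈ 0.257.

0.257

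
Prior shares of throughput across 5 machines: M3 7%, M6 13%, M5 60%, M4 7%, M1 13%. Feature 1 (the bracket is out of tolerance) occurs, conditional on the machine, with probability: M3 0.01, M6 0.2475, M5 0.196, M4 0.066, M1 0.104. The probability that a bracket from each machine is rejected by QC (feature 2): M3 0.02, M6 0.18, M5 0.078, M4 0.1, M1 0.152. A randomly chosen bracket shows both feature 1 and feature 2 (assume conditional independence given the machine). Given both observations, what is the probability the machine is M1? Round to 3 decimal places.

0.117

Prior × likelihood for each hypothesis:
  M3: 0.07 × 0.01 × 0.02 = 0.000014
  M6: 0.13 × 0.2475 × 0.18 = 0.0057915
  M5: 0.6 × 0.196 × 0.078 = 0.0091728
  M4: 0.07 × 0.066 × 0.1 = 0.000462
  M1: 0.13 × 0.104 × 0.152 = 0.00205504
Sum = 0.01749534.
P(M1 | evidence) = 0.00205504 / 0.01749534 ≈ 0.117.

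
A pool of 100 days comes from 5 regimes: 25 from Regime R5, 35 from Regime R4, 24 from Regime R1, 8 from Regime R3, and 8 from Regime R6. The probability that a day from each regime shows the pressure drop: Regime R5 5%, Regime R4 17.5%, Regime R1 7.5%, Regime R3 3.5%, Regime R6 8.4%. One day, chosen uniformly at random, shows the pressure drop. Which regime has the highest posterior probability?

Prior × likelihood for each hypothesis:
  Regime R5: 0.25 × 0.05 = 0.0125
  Regime R4: 0.35 × 0.175 = 0.06125
  Regime R1: 0.24 × 0.075 = 0.018
  Regime R3: 0.08 × 0.035 = 0.0028
  Regime R6: 0.08 × 0.084 = 0.00672
Total = 0.10127.
Largest term belongs to Regime R4, so Regime R4 is most probable.

Regime R4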